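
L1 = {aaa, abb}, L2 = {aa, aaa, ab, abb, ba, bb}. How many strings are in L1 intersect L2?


L1 = {aaa, abb}
L2 = {aa, aaa, ab, abb, ba, bb}
Checking each string in L1 against L2:
  'aaa': in L2? Yes
  'abb': in L2? Yes
Intersection = {aaa, abb}
|L1 ∩ L2| = 2

2


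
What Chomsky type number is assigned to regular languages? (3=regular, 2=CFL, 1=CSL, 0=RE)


Chomsky hierarchy levels:
  Type 3: Regular (DFA/NFA/regex)
  Type 2: Context-free (PDA)
  Type 1: Context-sensitive
  Type 0: Recursively enumerable (TM)
'regular' corresponds to Type 3

3


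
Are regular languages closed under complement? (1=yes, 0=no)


Regular languages are closed under:
- Union (DFA product construction)
- Intersection (DFA product construction)
- Complement (swap accept/reject states)
- Concatenation (NFA construction)
- Kleene star (NFA construction)
complement is in this list
Therefore: closed

1


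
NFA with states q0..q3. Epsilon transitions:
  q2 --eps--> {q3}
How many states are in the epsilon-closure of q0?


Starting from q0
Initialize closure = {q0}
q0 has no outgoing epsilon transitions -> nothing to add
Final closure: {q0}
Size = 1

1


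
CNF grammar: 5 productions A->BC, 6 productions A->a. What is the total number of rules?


CNF allows two rule forms:
  A -> BC (binary): 5 rules
  A -> a (terminal): 6 rules
Total = 5 + 6 = 11

11


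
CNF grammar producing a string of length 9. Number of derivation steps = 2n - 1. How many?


Chomsky Normal Form derivation:
String length n = 9
Each step either:
  - Splits a nonterminal into two (n-1 such steps)
  - Converts a nonterminal to terminal (n such steps)
Total = (n-1) + n = 2n - 1
= 2(9) - 1
= 18 - 1
= 17

17


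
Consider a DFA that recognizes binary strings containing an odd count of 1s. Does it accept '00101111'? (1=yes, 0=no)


DFA has 2 states: q_even (start, accept=no) and q_odd
Processing string '00101111' character by character:
  Position 0: read '0', 1-count=0 -> q_even (no change)
  Position 1: read '0', 1-count=0 -> q_even (no change)
  Position 2: read '1', 1-count=1 -> q_odd
  Position 3: read '0', 1-count=1 -> q_odd (no change)
  Position 4: read '1', 1-count=2 -> q_even
  Position 5: read '1', 1-count=3 -> q_odd
  Position 6: read '1', 1-count=4 -> q_even
  Position 7: read '1', 1-count=5 -> q_odd
Final state: q_odd, total 1s = 5 (odd); the DFA requires an odd count -> accept

1


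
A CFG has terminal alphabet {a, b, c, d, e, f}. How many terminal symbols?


Terminal symbols: a, b, c, d, e, f
Counting each: a (#1), b (#2), c (#3), d (#4), e (#5), f (#6)
Total = 6

6


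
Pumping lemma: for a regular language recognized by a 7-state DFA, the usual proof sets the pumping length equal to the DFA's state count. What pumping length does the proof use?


Pumping lemma for regular languages (standard proof):
Take p = |Q|, the number of DFA states.
Any string of length >= |Q| passes through |Q|+1 states while reading its first |Q| symbols,
so by pigeonhole some state repeats, giving the loop that can be pumped.
Here |Q| = 7
Therefore the proof uses p = 7

7


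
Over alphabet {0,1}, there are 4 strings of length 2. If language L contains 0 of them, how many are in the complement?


Alphabet: {0,1}
String length: 2
Total strings of length 2 = 2^2 = 4
Strings in L = 0
Complement = total - |L|
= 4 - 0
= 4

4


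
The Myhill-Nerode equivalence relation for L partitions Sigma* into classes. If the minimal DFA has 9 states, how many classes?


Myhill-Nerode theorem:
Number of equivalence classes = number of states in minimal DFA
Minimal DFA states = 9
Therefore equivalence classes = 9

9


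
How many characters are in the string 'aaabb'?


String: 'aaabb'
Counting characters:
  'a' appears 3 time(s)
  'b' appears 2 time(s)
Total length = 3 + 2 = 5

5


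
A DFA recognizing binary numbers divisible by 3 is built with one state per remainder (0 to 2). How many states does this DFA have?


Divisibility by 3 is tracked via the remainder mod 3: 0, 1, ..., 2
The construction assigns one state to each remainder
Number of remainders = 3

3


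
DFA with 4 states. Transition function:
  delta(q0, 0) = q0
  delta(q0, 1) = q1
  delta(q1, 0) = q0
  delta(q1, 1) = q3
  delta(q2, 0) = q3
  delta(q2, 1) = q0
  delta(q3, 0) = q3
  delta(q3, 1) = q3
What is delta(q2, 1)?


Looking up transition function:
delta(q2, 1) in the table
Row: q2, Column: 1
Result: q0

q0


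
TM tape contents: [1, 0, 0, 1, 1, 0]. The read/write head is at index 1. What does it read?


Tape: [1, 0, 0, 1, 1, 0]
Positions: 0 1 2 3 4 5
Values:    1 0 0 1 1 0
Head at position 1
tape[1] = 0

0


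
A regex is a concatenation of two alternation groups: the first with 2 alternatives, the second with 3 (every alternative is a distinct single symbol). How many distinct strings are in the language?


First group: 2 alternatives
Second group: 3 alternatives
Concatenation: each choice from group 1 pairs with each from group 2
Total = 2 x 3 = 6

6


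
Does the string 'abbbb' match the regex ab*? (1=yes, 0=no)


Pattern: ab*
String: 'abbbb'
Pattern requires: exactly one 'a' followed by zero or more 'b's
First char is 'a' -> OK
Rest 'bbbb': all b's? Yes
Result: 1

1


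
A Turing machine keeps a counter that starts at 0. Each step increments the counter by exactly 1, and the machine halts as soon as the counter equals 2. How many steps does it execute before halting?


Counter starts at 0. Counting sequence:
  Step 1: counter = 1
  Step 2: counter = 2
Counter reached 2 -> halt
Total steps = 2

2


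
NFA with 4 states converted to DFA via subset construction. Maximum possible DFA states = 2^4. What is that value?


NFA has 4 states
Subset construction: each DFA state = subset of NFA states
Maximum subsets = 2^4
2^4 = 16

16


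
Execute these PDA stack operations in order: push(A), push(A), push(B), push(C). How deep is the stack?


Tracing stack operations:
  push(A) -> stack = [A], depth=1
  push(A) -> stack = [A,A], depth=2
  push(B) -> stack = [A,A,B], depth=3
  push(C) -> stack = [A,A,B,C], depth=4
Final depth = 4

4


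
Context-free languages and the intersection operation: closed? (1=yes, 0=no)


CFL closure properties:
  Closed under: union, concatenation, Kleene star
  NOT closed under: intersection, complement
Operation 'intersection' is in not-closed list -> No (not closed)

0


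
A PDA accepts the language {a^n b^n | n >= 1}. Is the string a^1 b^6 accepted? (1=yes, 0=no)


Language requires equal numbers of a's and b's
PDA pushes for each 'a', pops for each 'b'
Number of a's = 1
Number of b's = 6
1 != 6 -> Reject

0


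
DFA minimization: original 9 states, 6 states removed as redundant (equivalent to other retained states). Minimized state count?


Original DFA: 9 states
Redundant states removed: 6
Minimized states = original - removed
= 9 - 6
= 3

3


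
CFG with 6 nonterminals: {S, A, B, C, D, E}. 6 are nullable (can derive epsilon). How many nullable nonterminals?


Nonterminals: {S, A, B, C, D, E}
A nonterminal is nullable if it can derive epsilon
Counting nullable nonterminals: 6
Total nullable = 6

6


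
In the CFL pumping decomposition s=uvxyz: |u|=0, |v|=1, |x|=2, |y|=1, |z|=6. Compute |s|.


|s| = |u| + |v| + |x| + |y| + |z|
= 0 + 1 + 2 + 1 + 6
= 1 + 2 + 7
= 3 + 7
= 10

10


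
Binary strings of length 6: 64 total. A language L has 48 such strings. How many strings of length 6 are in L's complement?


Alphabet: {0,1}
String length: 6
Total strings of length 6 = 2^6 = 64
Strings in L = 48
Complement = total - |L|
= 64 - 48
= 16

16


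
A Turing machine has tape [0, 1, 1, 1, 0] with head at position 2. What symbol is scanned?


Tape: [0, 1, 1, 1, 0]
Positions: 0 1 2 3 4
Values:    0 1 1 1 0
Head at position 2
tape[2] = 1

1


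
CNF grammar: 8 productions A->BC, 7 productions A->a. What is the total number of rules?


CNF allows two rule forms:
  A -> BC (binary): 8 rules
  A -> a (terminal): 7 rules
Total = 8 + 7 = 15

15


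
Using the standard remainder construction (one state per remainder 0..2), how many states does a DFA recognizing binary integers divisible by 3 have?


Divisibility by 3 is tracked via the remainder mod 3: 0, 1, ..., 2
The construction assigns one state to each remainder
Number of remainders = 3

3


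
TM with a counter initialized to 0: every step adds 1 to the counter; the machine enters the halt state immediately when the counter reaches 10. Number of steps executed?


Counter starts at 0. Counting sequence:
  Step 1: counter = 1
  Step 2: counter = 2
  Step 3: counter = 3
  Step 4: counter = 4
  Step 5: counter = 5
  Step 6: counter = 6
  ...
  Step 10: counter = 10
Counter reached 10 -> halt
Total steps = 10

10


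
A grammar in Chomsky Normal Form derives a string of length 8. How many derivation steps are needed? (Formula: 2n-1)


Chomsky Normal Form derivation:
String length n = 8
Each step either:
  - Splits a nonterminal into two (n-1 such steps)
  - Converts a nonterminal to terminal (n such steps)
Total = (n-1) + n = 2n - 1
= 2(8) - 1
= 16 - 1
= 15

15


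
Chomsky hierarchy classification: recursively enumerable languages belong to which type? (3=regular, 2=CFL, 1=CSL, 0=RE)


Chomsky hierarchy levels:
  Type 3: Regular (DFA/NFA/regex)
  Type 2: Context-free (PDA)
  Type 1: Context-sensitive
  Type 0: Recursively enumerable (TM)
'recursively enumerable' corresponds to Type 0

0


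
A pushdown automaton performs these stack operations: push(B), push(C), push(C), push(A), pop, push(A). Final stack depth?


Tracing stack operations:
  push(B) -> stack = [B], depth=1
  push(C) -> stack = [B,C], depth=2
  push(C) -> stack = [B,C,C], depth=3
  push(A) -> stack = [B,C,C,A], depth=4
  pop -> removed A, stack = [B,C,C], depth=3
  push(A) -> stack = [B,C,C,A], depth=4
Final depth = 4

4


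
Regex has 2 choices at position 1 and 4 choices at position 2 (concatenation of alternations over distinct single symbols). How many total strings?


First group: 2 alternatives
Second group: 4 alternatives
Concatenation: each choice from group 1 pairs with each from group 2
Total = 2 x 4 = 8

8


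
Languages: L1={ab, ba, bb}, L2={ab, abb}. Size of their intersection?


L1 = {ab, ba, bb}
L2 = {ab, abb}
Checking each string in L1 against L2:
  'ab': in L2? Yes
  'ba': in L2? No
  'bb': in L2? No
Intersection = {ab}
|L1 ∩ L2| = 1

1


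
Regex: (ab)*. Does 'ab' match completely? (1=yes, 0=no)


Pattern: (ab)*
String: 'ab'
Pattern requires: zero or more repetitions of 'ab'
Pairs: ['ab']
All pairs are 'ab'? Yes
Result: 1

1


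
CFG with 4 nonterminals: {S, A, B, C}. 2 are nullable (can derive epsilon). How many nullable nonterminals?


Nonterminals: {S, A, B, C}
A nonterminal is nullable if it can derive epsilon
Counting nullable nonterminals: 2
Total nullable = 2

2


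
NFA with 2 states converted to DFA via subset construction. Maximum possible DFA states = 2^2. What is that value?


NFA has 2 states
Subset construction: each DFA state = subset of NFA states
Maximum subsets = 2^2
2^2 = 4

4


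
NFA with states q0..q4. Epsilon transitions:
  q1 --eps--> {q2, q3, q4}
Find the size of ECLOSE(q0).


Starting from q0
Initialize closure = {q0}
q0 has no outgoing epsilon transitions -> nothing to add
Final closure: {q0}
Size = 1

1


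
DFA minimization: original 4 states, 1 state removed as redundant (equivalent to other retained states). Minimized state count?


Original DFA: 4 states
Redundant states removed: 1
Minimized states = original - removed
= 4 - 1
= 3

3


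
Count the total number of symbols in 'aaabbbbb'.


String: 'aaabbbbb'
Counting characters:
  'a' appears 3 time(s)
  'b' appears 5 time(s)
Total length = 3 + 5 = 8

8


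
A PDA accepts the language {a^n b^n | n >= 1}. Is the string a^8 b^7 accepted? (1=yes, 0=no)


Language requires equal numbers of a's and b's
PDA pushes for each 'a', pops for each 'b'
Number of a's = 8
Number of b's = 7
8 != 7 -> Reject

0


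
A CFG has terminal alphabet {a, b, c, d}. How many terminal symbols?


Terminal symbols: a, b, c, d
Counting each: a (#1), b (#2), c (#3), d (#4)
Total = 4

4


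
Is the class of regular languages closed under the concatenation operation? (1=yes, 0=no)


Regular languages are closed under:
- Union (DFA product construction)
- Intersection (DFA product construction)
- Complement (swap accept/reject states)
- Concatenation (NFA construction)
- Kleene star (NFA construction)
concatenation is in this list
Therefore: closed

1


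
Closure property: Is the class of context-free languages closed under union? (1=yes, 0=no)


CFL closure properties:
  Closed under: union, concatenation, Kleene star
  NOT closed under: intersection, complement
Operation 'union' is in closed list -> Yes (closed)

1


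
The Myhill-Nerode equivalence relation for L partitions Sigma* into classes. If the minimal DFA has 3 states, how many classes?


Myhill-Nerode theorem:
Number of equivalence classes = number of states in minimal DFA
Minimal DFA states = 3
Therefore equivalence classes = 3

3


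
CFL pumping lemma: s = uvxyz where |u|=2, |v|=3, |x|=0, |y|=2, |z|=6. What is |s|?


|s| = |u| + |v| + |x| + |y| + |z|
= 2 + 3 + 0 + 2 + 6
= 5 + 0 + 8
= 5 + 8
= 13

13


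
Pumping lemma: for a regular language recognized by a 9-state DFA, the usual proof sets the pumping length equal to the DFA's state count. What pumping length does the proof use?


Pumping lemma for regular languages (standard proof):
Take p = |Q|, the number of DFA states.
Any string of length >= |Q| passes through |Q|+1 states while reading its first |Q| symbols,
so by pigeonhole some state repeats, giving the loop that can be pumped.
Here |Q| = 9
Therefore the proof uses p = 9

9


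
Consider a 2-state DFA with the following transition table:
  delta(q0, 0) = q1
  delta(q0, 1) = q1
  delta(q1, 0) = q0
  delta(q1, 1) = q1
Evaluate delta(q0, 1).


Looking up transition function:
delta(q0, 1) in the table
Row: q0, Column: 1
Result: q1

q1


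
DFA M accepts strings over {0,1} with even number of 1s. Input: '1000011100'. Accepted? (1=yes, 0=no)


DFA has 2 states: q_even (start, accept=yes) and q_odd
Processing string '1000011100' character by character:
  Position 0: read '1', 1-count=1 -> q_odd
  Position 1: read '0', 1-count=1 -> q_odd (no change)
  Position 2: read '0', 1-count=1 -> q_odd (no change)
  Position 3: read '0', 1-count=1 -> q_odd (no change)
  Position 4: read '0', 1-count=1 -> q_odd (no change)
  Position 5: read '1', 1-count=2 -> q_even
  Position 6: read '1', 1-count=3 -> q_odd
  Position 7: read '1', 1-count=4 -> q_even
  Position 8: read '0', 1-count=4 -> q_even (no change)
  Position 9: read '0', 1-count=4 -> q_even (no change)
Final state: q_even, total 1s = 4 (even); the DFA requires an even count -> accept

1


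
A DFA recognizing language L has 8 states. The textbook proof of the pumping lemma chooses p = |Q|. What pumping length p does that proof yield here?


Pumping lemma for regular languages (standard proof):
Take p = |Q|, the number of DFA states.
Any string of length >= |Q| passes through |Q|+1 states while reading its first |Q| symbols,
so by pigeonhole some state repeats, giving the loop that can be pumped.
Here |Q| = 8
Therefore the proof uses p = 8

8


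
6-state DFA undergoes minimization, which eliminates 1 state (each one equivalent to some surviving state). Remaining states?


Original DFA: 6 states
Redundant states removed: 1
Minimized states = original - removed
= 6 - 1
= 5

5


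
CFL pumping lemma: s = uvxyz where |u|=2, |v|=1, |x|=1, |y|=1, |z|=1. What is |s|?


|s| = |u| + |v| + |x| + |y| + |z|
= 2 + 1 + 1 + 1 + 1
= 3 + 1 + 2
= 4 + 2
= 6

6


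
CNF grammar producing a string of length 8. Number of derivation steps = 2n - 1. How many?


Chomsky Normal Form derivation:
String length n = 8
Each step either:
  - Splits a nonterminal into two (n-1 such steps)
  - Converts a nonterminal to terminal (n such steps)
Total = (n-1) + n = 2n - 1
= 2(8) - 1
= 16 - 1
= 15

15


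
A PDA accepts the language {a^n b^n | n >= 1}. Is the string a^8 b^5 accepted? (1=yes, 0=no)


Language requires equal numbers of a's and b's
PDA pushes for each 'a', pops for each 'b'
Number of a's = 8
Number of b's = 5
8 != 5 -> Reject

0


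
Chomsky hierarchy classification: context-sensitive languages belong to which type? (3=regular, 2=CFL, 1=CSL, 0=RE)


Chomsky hierarchy levels:
  Type 3: Regular (DFA/NFA/regex)
  Type 2: Context-free (PDA)
  Type 1: Context-sensitive
  Type 0: Recursively enumerable (TM)
'context-sensitive' corresponds to Type 1

1


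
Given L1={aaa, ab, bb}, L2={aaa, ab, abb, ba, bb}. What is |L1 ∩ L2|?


L1 = {aaa, ab, bb}
L2 = {aaa, ab, abb, ba, bb}
Checking each string in L1 against L2:
  'aaa': in L2? Yes
  'ab': in L2? Yes
  'bb': in L2? Yes
Intersection = {aaa, ab, bb}
|L1 ∩ L2| = 3

3


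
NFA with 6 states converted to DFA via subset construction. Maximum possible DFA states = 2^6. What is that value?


NFA has 6 states
Subset construction: each DFA state = subset of NFA states
Maximum subsets = 2^6
2^6 = 64

64


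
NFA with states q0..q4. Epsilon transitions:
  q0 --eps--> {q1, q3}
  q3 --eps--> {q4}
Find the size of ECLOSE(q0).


Starting from q0
Initialize closure = {q0}
Follow epsilon from q0 -> add q1
Follow epsilon from q0 -> add q3
Follow epsilon from q3 -> add q4
Final closure: {q0, q1, q3, q4}
Size = 4

4


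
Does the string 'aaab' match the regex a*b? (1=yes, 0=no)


Pattern: a*b
String: 'aaab'
Pattern requires: zero or more 'a's followed by exactly one 'b'
Found 3 leading 'a's
Remaining: 'b'
Remaining is exactly 'b' -> match
Result: 1

1


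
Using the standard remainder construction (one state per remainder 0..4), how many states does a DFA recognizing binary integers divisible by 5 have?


Divisibility by 5 is tracked via the remainder mod 5: 0, 1, ..., 4
The construction assigns one state to each remainder
Number of remainders = 5

5


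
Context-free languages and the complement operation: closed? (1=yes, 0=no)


CFL closure properties:
  Closed under: union, concatenation, Kleene star
  NOT closed under: intersection, complement
Operation 'complement' is in not-closed list -> No (not closed)

0


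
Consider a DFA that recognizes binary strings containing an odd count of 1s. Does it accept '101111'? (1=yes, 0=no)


DFA has 2 states: q_even (start, accept=no) and q_odd
Processing string '101111' character by character:
  Position 0: read '1', 1-count=1 -> q_odd
  Position 1: read '0', 1-count=1 -> q_odd (no change)
  Position 2: read '1', 1-count=2 -> q_even
  Position 3: read '1', 1-count=3 -> q_odd
  Position 4: read '1', 1-count=4 -> q_even
  Position 5: read '1', 1-count=5 -> q_odd
Final state: q_odd, total 1s = 5 (odd); the DFA requires an odd count -> accept

1


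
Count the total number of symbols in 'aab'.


String: 'aab'
Counting characters:
  'a' appears 2 time(s)
  'b' appears 1 time(s)
Total length = 2 + 1 = 3

3


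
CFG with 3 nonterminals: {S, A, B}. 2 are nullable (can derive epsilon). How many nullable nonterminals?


Nonterminals: {S, A, B}
A nonterminal is nullable if it can derive epsilon
Counting nullable nonterminals: 2
Total nullable = 2

2


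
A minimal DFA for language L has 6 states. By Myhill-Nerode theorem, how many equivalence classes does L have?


Myhill-Nerode theorem:
Number of equivalence classes = number of states in minimal DFA
Minimal DFA states = 6
Therefore equivalence classes = 6

6


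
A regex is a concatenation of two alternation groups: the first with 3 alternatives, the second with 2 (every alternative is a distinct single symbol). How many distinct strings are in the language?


First group: 3 alternatives
Second group: 2 alternatives
Concatenation: each choice from group 1 pairs with each from group 2
Total = 3 x 2 = 6

6


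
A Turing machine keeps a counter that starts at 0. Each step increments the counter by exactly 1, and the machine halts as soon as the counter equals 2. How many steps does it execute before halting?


Counter starts at 0. Counting sequence:
  Step 1: counter = 1
  Step 2: counter = 2
Counter reached 2 -> halt
Total steps = 2

2


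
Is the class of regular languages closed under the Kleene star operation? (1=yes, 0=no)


Regular languages are closed under:
- Union (DFA product construction)
- Intersection (DFA product construction)
- Complement (swap accept/reject states)
- Concatenation (NFA construction)
- Kleene star (NFA construction)
Kleene star is in this list
Therefore: closed

1


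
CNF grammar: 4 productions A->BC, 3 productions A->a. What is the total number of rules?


CNF allows two rule forms:
  A -> BC (binary): 4 rules
  A -> a (terminal): 3 rules
Total = 4 + 3 = 7

7


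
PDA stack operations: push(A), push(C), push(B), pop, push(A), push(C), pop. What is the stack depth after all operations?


Tracing stack operations:
  push(A) -> stack = [A], depth=1
  push(C) -> stack = [A,C], depth=2
  push(B) -> stack = [A,C,B], depth=3
  pop -> removed B, stack = [A,C], depth=2
  push(A) -> stack = [A,C,A], depth=3
  push(C) -> stack = [A,C,A,C], depth=4
  pop -> removed C, stack = [A,C,A], depth=3
Final depth = 3

3


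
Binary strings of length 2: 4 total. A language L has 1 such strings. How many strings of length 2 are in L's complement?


Alphabet: {0,1}
String length: 2
Total strings of length 2 = 2^2 = 4
Strings in L = 1
Complement = total - |L|
= 4 - 1
= 3

3


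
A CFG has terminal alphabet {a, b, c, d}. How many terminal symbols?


Terminal symbols: a, b, c, d
Counting each: a (#1), b (#2), c (#3), d (#4)
Total = 4

4


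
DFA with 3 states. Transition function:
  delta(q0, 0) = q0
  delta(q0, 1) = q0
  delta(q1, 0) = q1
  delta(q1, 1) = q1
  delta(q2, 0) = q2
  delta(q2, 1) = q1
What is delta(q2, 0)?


Looking up transition function:
delta(q2, 0) in the table
Row: q2, Column: 0
Result: q2

q2


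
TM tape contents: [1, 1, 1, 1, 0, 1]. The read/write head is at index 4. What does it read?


Tape: [1, 1, 1, 1, 0, 1]
Positions: 0 1 2 3 4 5
Values:    1 1 1 1 0 1
Head at position 4
tape[4] = 0

0


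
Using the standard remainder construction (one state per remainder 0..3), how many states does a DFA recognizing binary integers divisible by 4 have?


Divisibility by 4 is tracked via the remainder mod 4: 0, 1, ..., 3
The construction assigns one state to each remainder
Number of remainders = 4

4


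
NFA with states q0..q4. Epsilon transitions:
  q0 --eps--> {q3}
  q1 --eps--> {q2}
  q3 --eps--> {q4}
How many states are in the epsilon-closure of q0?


Starting from q0
Initialize closure = {q0}
Follow epsilon from q0 -> add q3
Follow epsilon from q3 -> add q4
Final closure: {q0, q3, q4}
Size = 3

3


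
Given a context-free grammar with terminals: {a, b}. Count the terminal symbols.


Terminal symbols: a, b
Counting each: a (#1), b (#2)
Total = 2

2


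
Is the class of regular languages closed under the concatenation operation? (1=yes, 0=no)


Regular languages are closed under:
- Union (DFA product construction)
- Intersection (DFA product construction)
- Complement (swap accept/reject states)
- Concatenation (NFA construction)
- Kleene star (NFA construction)
concatenation is in this list
Therefore: closed

1


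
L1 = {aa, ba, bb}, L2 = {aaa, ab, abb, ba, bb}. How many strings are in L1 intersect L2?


L1 = {aa, ba, bb}
L2 = {aaa, ab, abb, ba, bb}
Checking each string in L1 against L2:
  'aa': in L2? No
  'ba': in L2? Yes
  'bb': in L2? Yes
Intersection = {ba, bb}
|L1 ∩ L2| = 2

2


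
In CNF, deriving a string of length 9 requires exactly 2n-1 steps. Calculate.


Chomsky Normal Form derivation:
String length n = 9
Each step either:
  - Splits a nonterminal into two (n-1 such steps)
  - Converts a nonterminal to terminal (n such steps)
Total = (n-1) + n = 2n - 1
= 2(9) - 1
= 18 - 1
= 17

17


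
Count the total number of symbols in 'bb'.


String: 'bb'
Counting characters:
  'b' appears 2 time(s)
Total length = 0 + 2 = 2

2


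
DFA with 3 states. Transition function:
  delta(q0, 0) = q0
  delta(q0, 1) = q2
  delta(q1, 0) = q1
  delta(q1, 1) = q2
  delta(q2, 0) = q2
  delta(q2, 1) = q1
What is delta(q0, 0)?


Looking up transition function:
delta(q0, 0) in the table
Row: q0, Column: 0
Result: q0

q0


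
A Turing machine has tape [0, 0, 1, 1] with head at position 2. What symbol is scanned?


Tape: [0, 0, 1, 1]
Positions: 0 1 2 3
Values:    0 0 1 1
Head at position 2
tape[2] = 1

1


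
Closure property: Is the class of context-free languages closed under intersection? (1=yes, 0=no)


CFL closure properties:
  Closed under: union, concatenation, Kleene star
  NOT closed under: intersection, complement
Operation 'intersection' is in not-closed list -> No (not closed)

0


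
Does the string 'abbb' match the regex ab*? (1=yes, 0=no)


Pattern: ab*
String: 'abbb'
Pattern requires: exactly one 'a' followed by zero or more 'b's
First char is 'a' -> OK
Rest 'bbb': all b's? Yes
Result: 1

1


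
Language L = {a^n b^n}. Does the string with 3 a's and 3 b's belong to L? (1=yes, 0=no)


Language requires equal numbers of a's and b's
PDA pushes for each 'a', pops for each 'b'
Number of a's = 3
Number of b's = 3
3 == 3 -> Accept

1


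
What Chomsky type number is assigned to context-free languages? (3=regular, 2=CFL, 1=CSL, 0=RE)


Chomsky hierarchy levels:
  Type 3: Regular (DFA/NFA/regex)
  Type 2: Context-free (PDA)
  Type 1: Context-sensitive
  Type 0: Recursively enumerable (TM)
'context-free' corresponds to Type 2

2


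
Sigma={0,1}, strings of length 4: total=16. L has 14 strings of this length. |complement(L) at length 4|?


Alphabet: {0,1}
String length: 4
Total strings of length 4 = 2^4 = 16
Strings in L = 14
Complement = total - |L|
= 16 - 14
= 2

2


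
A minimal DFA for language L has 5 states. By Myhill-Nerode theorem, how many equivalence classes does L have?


Myhill-Nerode theorem:
Number of equivalence classes = number of states in minimal DFA
Minimal DFA states = 5
Therefore equivalence classes = 5

5


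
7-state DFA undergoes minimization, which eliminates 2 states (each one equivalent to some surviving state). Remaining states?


Original DFA: 7 states
Redundant states removed: 2
Minimized states = original - removed
= 7 - 2
= 5

5


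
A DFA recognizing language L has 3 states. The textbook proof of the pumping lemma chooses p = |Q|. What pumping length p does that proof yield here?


Pumping lemma for regular languages (standard proof):
Take p = |Q|, the number of DFA states.
Any string of length >= |Q| passes through |Q|+1 states while reading its first |Q| symbols,
so by pigeonhole some state repeats, giving the loop that can be pumped.
Here |Q| = 3
Therefore the proof uses p = 3

3


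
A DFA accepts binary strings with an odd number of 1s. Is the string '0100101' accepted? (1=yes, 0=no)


DFA has 2 states: q_even (start, accept=no) and q_odd
Processing string '0100101' character by character:
  Position 0: read '0', 1-count=0 -> q_even (no change)
  Position 1: read '1', 1-count=1 -> q_odd
  Position 2: read '0', 1-count=1 -> q_odd (no change)
  Position 3: read '0', 1-count=1 -> q_odd (no change)
  Position 4: read '1', 1-count=2 -> q_even
  Position 5: read '0', 1-count=2 -> q_even (no change)
  Position 6: read '1', 1-count=3 -> q_odd
Final state: q_odd, total 1s = 3 (odd); the DFA requires an odd count -> accept

1


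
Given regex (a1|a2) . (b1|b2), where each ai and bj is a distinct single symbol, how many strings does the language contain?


First group: 2 alternatives
Second group: 2 alternatives
Concatenation: each choice from group 1 pairs with each from group 2
Total = 2 x 2 = 4

4


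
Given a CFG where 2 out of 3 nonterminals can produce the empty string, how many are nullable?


Nonterminals: {S, A, B}
A nonterminal is nullable if it can derive epsilon
Counting nullable nonterminals: 2
Total nullable = 2

2


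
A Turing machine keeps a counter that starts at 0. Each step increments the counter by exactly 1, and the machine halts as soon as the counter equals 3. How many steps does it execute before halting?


Counter starts at 0. Counting sequence:
  Step 1: counter = 1
  Step 2: counter = 2
  Step 3: counter = 3
Counter reached 3 -> halt
Total steps = 3

3


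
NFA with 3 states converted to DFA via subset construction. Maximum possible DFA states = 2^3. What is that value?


NFA has 3 states
Subset construction: each DFA state = subset of NFA states
Maximum subsets = 2^3
2^3 = 8

8


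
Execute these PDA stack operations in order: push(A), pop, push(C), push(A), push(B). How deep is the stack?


Tracing stack operations:
  push(A) -> stack = [A], depth=1
  pop -> removed A, stack = [], depth=0
  push(C) -> stack = [C], depth=1
  push(A) -> stack = [C,A], depth=2
  push(B) -> stack = [C,A,B], depth=3
Final depth = 3

3


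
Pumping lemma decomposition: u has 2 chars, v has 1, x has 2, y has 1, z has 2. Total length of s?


|s| = |u| + |v| + |x| + |y| + |z|
= 2 + 1 + 2 + 1 + 2
= 3 + 2 + 3
= 5 + 3
= 8

8


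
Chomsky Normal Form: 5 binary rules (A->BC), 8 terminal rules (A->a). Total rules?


CNF allows two rule forms:
  A -> BC (binary): 5 rules
  A -> a (terminal): 8 rules
Total = 5 + 8 = 13

13


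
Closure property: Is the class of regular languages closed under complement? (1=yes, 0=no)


Regular languages are closed under all standard operations:
- Union: Yes (product construction)
- Intersection: Yes (product construction)
- Complement: Yes (swap accept/reject)
- Concatenation: Yes (NFA construction)
Operation: complement -> Closed

1


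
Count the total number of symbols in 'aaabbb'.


String: 'aaabbb'
Counting characters:
  'a' appears 3 time(s)
  'b' appears 3 time(s)
Total length = 3 + 3 = 6

6


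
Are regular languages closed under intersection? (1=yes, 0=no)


Regular languages are closed under:
- Union (DFA product construction)
- Intersection (DFA product construction)
- Complement (swap accept/reject states)
- Concatenation (NFA construction)
- Kleene star (NFA construction)
intersection is in this list
Therefore: closed

1


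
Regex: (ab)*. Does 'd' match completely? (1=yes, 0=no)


Pattern: (ab)*
String: 'd'
Pattern requires: zero or more repetitions of 'ab'
Length 1 is odd -> cannot be (ab)* -> no match
Result: 0

0


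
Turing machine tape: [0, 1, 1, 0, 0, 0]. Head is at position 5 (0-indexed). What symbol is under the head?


Tape: [0, 1, 1, 0, 0, 0]
Positions: 0 1 2 3 4 5
Values:    0 1 1 0 0 0
Head at position 5
tape[5] = 0

0


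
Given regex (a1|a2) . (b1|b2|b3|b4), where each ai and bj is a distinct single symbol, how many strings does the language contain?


First group: 2 alternatives
Second group: 4 alternatives
Concatenation: each choice from group 1 pairs with each from group 2
Total = 2 x 4 = 8

8


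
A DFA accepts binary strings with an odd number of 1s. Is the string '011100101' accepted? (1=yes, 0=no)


DFA has 2 states: q_even (start, accept=no) and q_odd
Processing string '011100101' character by character:
  Position 0: read '0', 1-count=0 -> q_even (no change)
  Position 1: read '1', 1-count=1 -> q_odd
  Position 2: read '1', 1-count=2 -> q_even
  Position 3: read '1', 1-count=3 -> q_odd
  Position 4: read '0', 1-count=3 -> q_odd (no change)
  Position 5: read '0', 1-count=3 -> q_odd (no change)
  Position 6: read '1', 1-count=4 -> q_even
  Position 7: read '0', 1-count=4 -> q_even (no change)
  Position 8: read '1', 1-count=5 -> q_odd
Final state: q_odd, total 1s = 5 (odd); the DFA requires an odd count -> accept

1


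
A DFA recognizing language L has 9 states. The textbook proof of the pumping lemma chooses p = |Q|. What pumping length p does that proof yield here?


Pumping lemma for regular languages (standard proof):
Take p = |Q|, the number of DFA states.
Any string of length >= |Q| passes through |Q|+1 states while reading its first |Q| symbols,
so by pigeonhole some state repeats, giving the loop that can be pumped.
Here |Q| = 9
Therefore the proof uses p = 9

9


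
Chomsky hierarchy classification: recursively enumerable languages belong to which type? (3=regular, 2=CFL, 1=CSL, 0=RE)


Chomsky hierarchy levels:
  Type 3: Regular (DFA/NFA/regex)
  Type 2: Context-free (PDA)
  Type 1: Context-sensitive
  Type 0: Recursively enumerable (TM)
'recursively enumerable' corresponds to Type 0

0


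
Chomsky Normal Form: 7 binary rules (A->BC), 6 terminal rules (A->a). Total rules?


CNF allows two rule forms:
  A -> BC (binary): 7 rules
  A -> a (terminal): 6 rules
Total = 7 + 6 = 13

13


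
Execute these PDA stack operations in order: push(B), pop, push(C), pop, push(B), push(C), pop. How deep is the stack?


Tracing stack operations:
  push(B) -> stack = [B], depth=1
  pop -> removed B, stack = [], depth=0
  push(C) -> stack = [C], depth=1
  pop -> removed C, stack = [], depth=0
  push(B) -> stack = [B], depth=1
  push(C) -> stack = [B,C], depth=2
  pop -> removed C, stack = [B], depth=1
Final depth = 1

1


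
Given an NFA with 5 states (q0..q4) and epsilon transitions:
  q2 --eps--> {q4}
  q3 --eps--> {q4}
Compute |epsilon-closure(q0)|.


Starting from q0
Initialize closure = {q0}
q0 has no outgoing epsilon transitions -> nothing to add
Final closure: {q0}
Size = 1

1


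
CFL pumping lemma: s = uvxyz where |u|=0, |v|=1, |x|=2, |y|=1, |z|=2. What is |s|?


|s| = |u| + |v| + |x| + |y| + |z|
= 0 + 1 + 2 + 1 + 2
= 1 + 2 + 3
= 3 + 3
= 6

6


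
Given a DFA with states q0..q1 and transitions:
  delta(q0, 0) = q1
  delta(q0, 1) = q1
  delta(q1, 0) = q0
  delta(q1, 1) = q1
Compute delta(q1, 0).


Looking up transition function:
delta(q1, 0) in the table
Row: q1, Column: 0
Result: q0

q0


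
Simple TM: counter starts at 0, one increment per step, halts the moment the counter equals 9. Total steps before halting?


Counter starts at 0. Counting sequence:
  Step 1: counter = 1
  Step 2: counter = 2
  Step 3: counter = 3
  Step 4: counter = 4
  Step 5: counter = 5
  Step 6: counter = 6
  ...
  Step 9: counter = 9
Counter reached 9 -> halt
Total steps = 9

9


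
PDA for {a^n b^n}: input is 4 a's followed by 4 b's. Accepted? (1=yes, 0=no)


Language requires equal numbers of a's and b's
PDA pushes for each 'a', pops for each 'b'
Number of a's = 4
Number of b's = 4
4 == 4 -> Accept

1


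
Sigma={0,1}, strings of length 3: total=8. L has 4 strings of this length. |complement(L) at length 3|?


Alphabet: {0,1}
String length: 3
Total strings of length 3 = 2^3 = 8
Strings in L = 4
Complement = total - |L|
= 8 - 4
= 4

4


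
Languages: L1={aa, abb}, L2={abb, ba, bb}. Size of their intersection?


L1 = {aa, abb}
L2 = {abb, ba, bb}
Checking each string in L1 against L2:
  'aa': in L2? No
  'abb': in L2? Yes
Intersection = {abb}
|L1 ∩ L2| = 1

1


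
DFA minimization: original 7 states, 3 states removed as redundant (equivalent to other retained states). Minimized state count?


Original DFA: 7 states
Redundant states removed: 3
Minimized states = original - removed
= 7 - 3
= 4

4


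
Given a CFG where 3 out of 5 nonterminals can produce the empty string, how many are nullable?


Nonterminals: {S, A, B, C, D}
A nonterminal is nullable if it can derive epsilon
Counting nullable nonterminals: 3
Total nullable = 3

3


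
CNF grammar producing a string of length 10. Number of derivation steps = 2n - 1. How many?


Chomsky Normal Form derivation:
String length n = 10
Each step either:
  - Splits a nonterminal into two (n-1 such steps)
  - Converts a nonterminal to terminal (n such steps)
Total = (n-1) + n = 2n - 1
= 2(10) - 1
= 20 - 1
= 19

19


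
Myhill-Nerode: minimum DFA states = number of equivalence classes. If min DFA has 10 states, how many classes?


Myhill-Nerode theorem:
Number of equivalence classes = number of states in minimal DFA
Minimal DFA states = 10
Therefore equivalence classes = 10

10


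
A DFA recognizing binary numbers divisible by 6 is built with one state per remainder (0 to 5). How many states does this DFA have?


Divisibility by 6 is tracked via the remainder mod 6: 0, 1, ..., 5
The construction assigns one state to each remainder
Number of remainders = 6

6


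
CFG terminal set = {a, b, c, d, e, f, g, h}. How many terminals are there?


Terminal symbols: a, b, c, d, e, f, g, h
Counting each: a (#1), b (#2), c (#3), d (#4), e (#5), f (#6), g (#7), h (#8)
Total = 8

8


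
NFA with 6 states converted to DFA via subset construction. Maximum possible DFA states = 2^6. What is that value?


NFA has 6 states
Subset construction: each DFA state = subset of NFA states
Maximum subsets = 2^6
2^6 = 64

64


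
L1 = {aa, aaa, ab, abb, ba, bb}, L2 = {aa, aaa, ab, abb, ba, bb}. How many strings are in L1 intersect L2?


L1 = {aa, aaa, ab, abb, ba, bb}
L2 = {aa, aaa, ab, abb, ba, bb}
Checking each string in L1 against L2:
  'aa': in L2? Yes
  'aaa': in L2? Yes
  'ab': in L2? Yes
  'abb': in L2? Yes
  'ba': in L2? Yes
  'bb': in L2? Yes
Intersection = {aa, aaa, ab, abb, ba, bb}
|L1 ∩ L2| = 6

6


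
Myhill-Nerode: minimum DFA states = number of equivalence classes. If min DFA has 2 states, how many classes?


Myhill-Nerode theorem:
Number of equivalence classes = number of states in minimal DFA
Minimal DFA states = 2
Therefore equivalence classes = 2

2


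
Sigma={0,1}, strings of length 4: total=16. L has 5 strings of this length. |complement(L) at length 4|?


Alphabet: {0,1}
String length: 4
Total strings of length 4 = 2^4 = 16
Strings in L = 5
Complement = total - |L|
= 16 - 5
= 11

11


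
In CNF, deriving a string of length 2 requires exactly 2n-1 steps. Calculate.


Chomsky Normal Form derivation:
String length n = 2
Each step either:
  - Splits a nonterminal into two (n-1 such steps)
  - Converts a nonterminal to terminal (n such steps)
Total = (n-1) + n = 2n - 1
= 2(2) - 1
= 4 - 1
= 3

3


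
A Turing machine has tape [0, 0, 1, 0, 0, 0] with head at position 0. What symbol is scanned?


Tape: [0, 0, 1, 0, 0, 0]
Positions: 0 1 2 3 4 5
Values:    0 0 1 0 0 0
Head at position 0
tape[0] = 0

0


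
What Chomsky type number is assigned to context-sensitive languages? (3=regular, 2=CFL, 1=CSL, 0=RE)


Chomsky hierarchy levels:
  Type 3: Regular (DFA/NFA/regex)
  Type 2: Context-free (PDA)
  Type 1: Context-sensitive
  Type 0: Recursively enumerable (TM)
'context-sensitive' corresponds to Type 1

1


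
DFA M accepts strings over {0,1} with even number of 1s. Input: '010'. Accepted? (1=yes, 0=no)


DFA has 2 states: q_even (start, accept=yes) and q_odd
Processing string '010' character by character:
  Position 0: read '0', 1-count=0 -> q_even (no change)
  Position 1: read '1', 1-count=1 -> q_odd
  Position 2: read '0', 1-count=1 -> q_odd (no change)
Final state: q_odd, total 1s = 1 (odd); the DFA requires an even count -> reject

0


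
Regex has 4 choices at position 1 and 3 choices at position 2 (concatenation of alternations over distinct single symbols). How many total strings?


First group: 4 alternatives
Second group: 3 alternatives
Concatenation: each choice from group 1 pairs with each from group 2
Total = 4 x 3 = 12

12


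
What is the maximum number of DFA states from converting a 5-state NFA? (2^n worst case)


NFA has 5 states
Subset construction: each DFA state = subset of NFA states
Maximum subsets = 2^5
2^5 = 32

32


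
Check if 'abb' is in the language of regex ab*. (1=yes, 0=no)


Pattern: ab*
String: 'abb'
Pattern requires: exactly one 'a' followed by zero or more 'b's
First char is 'a' -> OK
Rest 'bb': all b's? Yes
Result: 1

1


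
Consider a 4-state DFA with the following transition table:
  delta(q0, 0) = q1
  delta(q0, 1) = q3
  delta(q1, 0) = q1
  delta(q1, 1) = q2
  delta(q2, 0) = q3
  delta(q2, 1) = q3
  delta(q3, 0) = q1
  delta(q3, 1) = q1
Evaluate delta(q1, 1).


Looking up transition function:
delta(q1, 1) in the table
Row: q1, Column: 1
Result: q2

q2
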